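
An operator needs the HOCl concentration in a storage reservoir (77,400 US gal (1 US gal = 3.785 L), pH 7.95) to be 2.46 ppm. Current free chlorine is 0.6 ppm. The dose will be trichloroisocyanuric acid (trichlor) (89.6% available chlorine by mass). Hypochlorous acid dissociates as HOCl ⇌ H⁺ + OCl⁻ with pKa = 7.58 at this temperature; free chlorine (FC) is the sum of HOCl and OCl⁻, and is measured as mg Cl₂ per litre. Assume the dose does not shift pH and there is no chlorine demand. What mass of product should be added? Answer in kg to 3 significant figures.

2.49 kg

Volume: 77,400 US gal × 3.785 L/gal = 292,959 L.
[OCl⁻]/[HOCl] = 10^(pH − pKa) = 10^(7.95 − 7.58) = 2.344; fraction as HOCl = 1/(1 + 2.344) = 0.299.
Free chlorine required for 2.46 ppm HOCl: 2.46 / 0.299 = 8.227 ppm.
FC to add: 8.227 − 0.6 = 7.627 mg/L as Cl₂.
Cl₂ equivalent: 7.627 mg/L × 292,959 L = 2234 g.
Product at 89.6% available Cl: 2234 / 0.896 = 2494 g.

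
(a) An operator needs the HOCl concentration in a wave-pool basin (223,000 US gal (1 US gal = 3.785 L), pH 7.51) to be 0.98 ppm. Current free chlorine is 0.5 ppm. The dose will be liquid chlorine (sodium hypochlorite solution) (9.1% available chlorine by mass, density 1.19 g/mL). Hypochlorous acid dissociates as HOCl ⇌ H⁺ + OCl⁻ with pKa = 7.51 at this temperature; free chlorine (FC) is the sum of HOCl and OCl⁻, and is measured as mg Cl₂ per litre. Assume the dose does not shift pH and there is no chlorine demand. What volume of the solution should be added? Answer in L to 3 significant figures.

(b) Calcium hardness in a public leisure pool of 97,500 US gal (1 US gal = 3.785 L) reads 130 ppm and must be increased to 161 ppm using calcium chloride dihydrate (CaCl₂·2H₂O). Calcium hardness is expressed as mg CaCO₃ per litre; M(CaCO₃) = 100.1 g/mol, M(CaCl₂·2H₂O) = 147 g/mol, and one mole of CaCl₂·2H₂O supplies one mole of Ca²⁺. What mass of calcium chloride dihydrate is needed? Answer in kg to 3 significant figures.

(a) 11.4 L; (b) 16.8 kg

(a) Volume: 223,000 US gal × 3.785 L/gal = 844,055 L.
(a) [OCl⁻]/[HOCl] = 10^(pH − pKa) = 10^(7.51 − 7.51) = 1; fraction as HOCl = 1/(1 + 1) = 0.5.
(a) Free chlorine required for 0.98 ppm HOCl: 0.98 / 0.5 = 1.96 ppm.
(a) FC to add: 1.96 − 0.5 = 1.46 mg/L as Cl₂.
(a) Cl₂ equivalent: 1.46 mg/L × 844,055 L = 1232 g.
(a) Product at 9.1% available Cl: 1232 / 0.091 = 13,540 g.
(a) Volume: 13,540 g ÷ 1.19 g/mL = 11,380 mL.

(b) Volume: 97,500 US gal × 3.785 L/gal = 369,038 L.
(b) Hardness to add: (161 − 130) = 31 mg/L as CaCO₃ × 369,038 L = 11,440 g as CaCO₃.
(b) Moles of Ca²⁺ (1 mol Ca²⁺ ≡ 1 mol CaCO₃): 11,440 / 100.1 g/mol = 114.3 mol.
(b) Mass of CaCl₂·2H₂O: 114.3 × 147 = 16,800 g.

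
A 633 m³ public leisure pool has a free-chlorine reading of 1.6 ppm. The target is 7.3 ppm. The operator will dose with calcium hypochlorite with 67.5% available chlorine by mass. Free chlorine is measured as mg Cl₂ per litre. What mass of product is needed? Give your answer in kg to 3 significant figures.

Volume: 633 m³ = 633,000 L.
Chlorine deficit: 7.3 − 1.6 = 5.7 ppm = 5.7 mg/L as Cl₂.
Cl₂ equivalent needed: 5.7 mg/L × 633,000 L = 3,608,000 mg = 3608 g.
Product at 67.5% available chlorine: 3608 / 0.675 = 5345 g.

5.35 kg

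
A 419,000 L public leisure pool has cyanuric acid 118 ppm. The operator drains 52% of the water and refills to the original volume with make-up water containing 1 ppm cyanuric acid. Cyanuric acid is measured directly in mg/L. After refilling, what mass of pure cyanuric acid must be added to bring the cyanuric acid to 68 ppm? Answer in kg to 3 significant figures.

After draining 52% and refilling: 118 × 0.48 + 1 × 0.52 = 57.16 ppm.
Deficit to target: 68 − 57.16 = 10.84 mg/L.
Mass: 10.84 mg/L × 419,000 L = 4542 g cyanuric acid.

4.54 kg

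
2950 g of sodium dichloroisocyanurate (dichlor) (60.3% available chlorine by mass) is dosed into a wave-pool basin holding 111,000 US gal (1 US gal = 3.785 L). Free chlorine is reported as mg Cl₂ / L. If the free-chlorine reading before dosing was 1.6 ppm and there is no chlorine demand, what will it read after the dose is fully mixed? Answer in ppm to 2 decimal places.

Volume: 111,000 US gal × 3.785 L/gal = 420,135 L.
Available chlorine delivered: 2950 g × 0.603 = 1779 g as Cl₂.
Concentration rise: 1779 g / 420,135 L = 4.234 mg/L = 4.23 ppm.
Final FC: 1.6 + 4.23 = 5.83 ppm.

5.83 ppm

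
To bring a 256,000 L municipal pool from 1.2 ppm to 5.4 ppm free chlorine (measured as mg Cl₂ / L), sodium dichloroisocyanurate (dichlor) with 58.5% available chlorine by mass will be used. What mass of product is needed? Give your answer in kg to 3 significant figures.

Chlorine deficit: 5.4 − 1.2 = 4.2 ppm = 4.2 mg/L as Cl₂.
Cl₂ equivalent needed: 4.2 mg/L × 256,000 L = 1,075,000 mg = 1075 g.
Product at 58.5% available chlorine: 1075 / 0.585 = 1838 g.

1.84 kg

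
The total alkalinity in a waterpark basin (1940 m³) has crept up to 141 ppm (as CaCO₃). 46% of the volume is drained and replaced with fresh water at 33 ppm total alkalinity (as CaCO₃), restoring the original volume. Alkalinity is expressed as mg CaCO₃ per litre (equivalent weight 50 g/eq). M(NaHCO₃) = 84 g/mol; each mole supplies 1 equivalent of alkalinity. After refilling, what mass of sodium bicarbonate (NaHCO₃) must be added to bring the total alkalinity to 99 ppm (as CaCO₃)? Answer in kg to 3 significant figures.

25.0 kg

Volume: 1940 m³ = 1,940,000 L.
After draining 46% and refilling: 141 × 0.54 + 33 × 0.46 = 91.32 ppm.
Deficit to target: 99 − 91.32 = 7.68 mg/L.
As CaCO₃: 7.68 mg/L × 1,940,000 L = 14,900 g; ÷ 50 g/eq ÷ 1 = 298 mol NaHCO₃.
Mass: 298 × 84 = 25,030 g.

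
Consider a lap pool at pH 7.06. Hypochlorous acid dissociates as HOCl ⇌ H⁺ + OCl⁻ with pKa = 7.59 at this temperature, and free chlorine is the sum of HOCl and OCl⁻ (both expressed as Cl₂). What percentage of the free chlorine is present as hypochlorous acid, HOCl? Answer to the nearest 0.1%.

77.2%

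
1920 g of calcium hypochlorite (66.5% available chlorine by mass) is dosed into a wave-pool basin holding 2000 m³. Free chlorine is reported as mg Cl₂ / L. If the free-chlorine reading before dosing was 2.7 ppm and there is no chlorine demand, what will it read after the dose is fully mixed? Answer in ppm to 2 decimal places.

Volume: 2000 m³ = 2,000,000 L.
Available chlorine delivered: 1920 g × 0.665 = 1277 g as Cl₂.
Concentration rise: 1277 g / 2,000,000 L = 0.6384 mg/L = 0.64 ppm.
Final FC: 2.7 + 0.64 = 3.34 ppm.

3.34 ppm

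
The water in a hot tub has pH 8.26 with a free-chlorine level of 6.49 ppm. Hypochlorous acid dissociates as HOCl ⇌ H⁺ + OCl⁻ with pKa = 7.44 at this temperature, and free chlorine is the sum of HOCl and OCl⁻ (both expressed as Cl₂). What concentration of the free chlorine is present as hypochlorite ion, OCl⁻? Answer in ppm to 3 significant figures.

5.64 ppm

[OCl⁻]/[HOCl] = 10^(pH − pKa) = 10^(8.26 − 7.44) = 10^0.82 = 6.607.
Fraction as HOCl = 1 / (1 + 6.607) = 0.1315.
OCl⁻ = (1 − 0.1315) × 6.49 ppm = 5.637 ppm.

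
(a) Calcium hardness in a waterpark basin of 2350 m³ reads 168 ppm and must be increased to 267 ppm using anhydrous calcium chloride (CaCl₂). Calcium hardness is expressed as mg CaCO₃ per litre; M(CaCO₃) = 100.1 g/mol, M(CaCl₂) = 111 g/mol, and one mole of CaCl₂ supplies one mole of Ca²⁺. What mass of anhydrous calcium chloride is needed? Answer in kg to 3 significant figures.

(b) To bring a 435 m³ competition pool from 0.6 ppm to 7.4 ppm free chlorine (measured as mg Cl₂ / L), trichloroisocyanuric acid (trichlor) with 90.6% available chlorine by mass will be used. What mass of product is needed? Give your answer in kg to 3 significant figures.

(a) 258 kg; (b) 3.26 kg

(a) Volume: 2350 m³ = 2,350,000 L.
(a) Hardness to add: (267 − 168) = 99 mg/L as CaCO₃ × 2,350,000 L = 232,600 g as CaCO₃.
(a) Moles of Ca²⁺ (1 mol Ca²⁺ ≡ 1 mol CaCO₃): 232,600 / 100.1 g/mol = 2324 mol.
(a) Mass of CaCl₂: 2324 × 111 = 258,000 g.

(b) Volume: 435 m³ = 435,000 L.
(b) Chlorine deficit: 7.4 − 0.6 = 6.8 ppm = 6.8 mg/L as Cl₂.
(b) Cl₂ equivalent needed: 6.8 mg/L × 435,000 L = 2,958,000 mg = 2958 g.
(b) Product at 90.6% available chlorine: 2958 / 0.906 = 3265 g.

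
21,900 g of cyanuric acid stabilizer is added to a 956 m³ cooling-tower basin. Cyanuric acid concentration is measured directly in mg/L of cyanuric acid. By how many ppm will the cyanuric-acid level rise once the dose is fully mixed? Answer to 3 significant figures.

Volume: 956 m³ = 956,000 L.
Rise: 21,900 g / 956,000 L × 1000 = 22.91 mg/L.

22.9 ppm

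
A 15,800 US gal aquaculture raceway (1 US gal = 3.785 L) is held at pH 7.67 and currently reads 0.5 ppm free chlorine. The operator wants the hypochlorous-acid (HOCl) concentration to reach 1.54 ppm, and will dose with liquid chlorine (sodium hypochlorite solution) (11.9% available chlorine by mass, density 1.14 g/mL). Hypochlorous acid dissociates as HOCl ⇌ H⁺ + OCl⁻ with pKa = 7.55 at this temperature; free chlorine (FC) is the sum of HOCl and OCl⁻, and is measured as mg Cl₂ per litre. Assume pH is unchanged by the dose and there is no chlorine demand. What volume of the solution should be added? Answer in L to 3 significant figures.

1.35 L

Volume: 15,800 US gal × 3.785 L/gal = 59,803 L.
[OCl⁻]/[HOCl] = 10^(pH − pKa) = 10^(7.67 − 7.55) = 1.318; fraction as HOCl = 1/(1 + 1.318) = 0.4314.
Free chlorine required for 1.54 ppm HOCl: 1.54 / 0.4314 = 3.57 ppm.
FC to add: 3.57 − 0.5 = 3.07 mg/L as Cl₂.
Cl₂ equivalent: 3.07 mg/L × 59,803 L = 183.6 g.
Product at 11.9% available Cl: 183.6 / 0.119 = 1543 g.
Volume: 1543 g ÷ 1.14 g/mL = 1353 mL.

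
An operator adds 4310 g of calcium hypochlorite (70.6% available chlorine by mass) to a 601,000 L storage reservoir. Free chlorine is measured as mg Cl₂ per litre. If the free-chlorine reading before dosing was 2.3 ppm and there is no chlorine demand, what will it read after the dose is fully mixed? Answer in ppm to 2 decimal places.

Available chlorine delivered: 4310 g × 0.706 = 3043 g as Cl₂.
Concentration rise: 3043 g / 601,000 L = 5.063 mg/L = 5.06 ppm.
Final FC: 2.3 + 5.06 = 7.36 ppm.

7.36 ppm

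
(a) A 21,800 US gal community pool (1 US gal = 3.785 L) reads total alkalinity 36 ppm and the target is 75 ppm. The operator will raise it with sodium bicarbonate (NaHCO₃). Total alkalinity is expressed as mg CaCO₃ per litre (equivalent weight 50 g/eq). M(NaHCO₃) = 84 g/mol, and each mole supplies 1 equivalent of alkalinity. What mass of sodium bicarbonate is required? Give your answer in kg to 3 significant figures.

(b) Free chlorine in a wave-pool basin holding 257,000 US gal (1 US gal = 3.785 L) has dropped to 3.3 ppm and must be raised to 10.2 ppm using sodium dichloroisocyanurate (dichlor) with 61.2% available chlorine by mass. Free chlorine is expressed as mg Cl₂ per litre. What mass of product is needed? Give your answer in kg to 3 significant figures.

(a) Volume: 21,800 US gal × 3.785 L/gal = 82,513 L.
(a) Alkalinity to add: (75 − 36) = 39 mg/L as CaCO₃ × 82,513 L = 3218 g as CaCO₃.
(a) Equivalents: 3218 g ÷ 50 g/eq = 64.36 eq.
(a) NaHCO₃ supplies 1 eq per mole → 64.36 mol.
(a) Mass: 64.36 mol × 84 g/mol = 5406 g.

(b) Volume: 257,000 US gal × 3.785 L/gal = 972,745 L.
(b) Chlorine deficit: 10.2 − 3.3 = 6.9 ppm = 6.9 mg/L as Cl₂.
(b) Cl₂ equivalent needed: 6.9 mg/L × 972,745 L = 6,712,000 mg = 6712 g.
(b) Product at 61.2% available chlorine: 6712 / 0.612 = 10,970 g.

(a) 5.41 kg; (b) 11.0 kg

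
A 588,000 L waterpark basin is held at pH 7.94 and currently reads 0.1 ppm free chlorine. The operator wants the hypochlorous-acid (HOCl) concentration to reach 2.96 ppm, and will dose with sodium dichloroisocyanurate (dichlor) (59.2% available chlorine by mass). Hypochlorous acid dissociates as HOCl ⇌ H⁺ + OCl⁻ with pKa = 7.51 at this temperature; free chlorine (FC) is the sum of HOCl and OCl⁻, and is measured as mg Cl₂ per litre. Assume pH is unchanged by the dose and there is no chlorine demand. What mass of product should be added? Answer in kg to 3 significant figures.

10.8 kg

[OCl⁻]/[HOCl] = 10^(pH − pKa) = 10^(7.94 − 7.51) = 2.692; fraction as HOCl = 1/(1 + 2.692) = 0.2709.
Free chlorine required for 2.96 ppm HOCl: 2.96 / 0.2709 = 10.93 ppm.
FC to add: 10.93 − 0.1 = 10.83 mg/L as Cl₂.
Cl₂ equivalent: 10.83 mg/L × 588,000 L = 6366 g.
Product at 59.2% available Cl: 6366 / 0.592 = 10,750 g.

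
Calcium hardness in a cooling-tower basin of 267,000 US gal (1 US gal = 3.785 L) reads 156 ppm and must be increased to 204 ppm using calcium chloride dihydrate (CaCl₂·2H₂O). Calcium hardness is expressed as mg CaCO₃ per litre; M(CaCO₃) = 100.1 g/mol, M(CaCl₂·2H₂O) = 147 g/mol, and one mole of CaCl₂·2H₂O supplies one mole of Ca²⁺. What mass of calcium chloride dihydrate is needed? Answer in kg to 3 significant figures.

71.2 kg

Volume: 267,000 US gal × 3.785 L/gal = 1,010,595 L.
Hardness to add: (204 − 156) = 48 mg/L as CaCO₃ × 1,010,595 L = 48,510 g as CaCO₃.
Moles of Ca²⁺ (1 mol Ca²⁺ ≡ 1 mol CaCO₃): 48,510 / 100.1 g/mol = 484.6 mol.
Mass of CaCl₂·2H₂O: 484.6 × 147 = 71,240 g.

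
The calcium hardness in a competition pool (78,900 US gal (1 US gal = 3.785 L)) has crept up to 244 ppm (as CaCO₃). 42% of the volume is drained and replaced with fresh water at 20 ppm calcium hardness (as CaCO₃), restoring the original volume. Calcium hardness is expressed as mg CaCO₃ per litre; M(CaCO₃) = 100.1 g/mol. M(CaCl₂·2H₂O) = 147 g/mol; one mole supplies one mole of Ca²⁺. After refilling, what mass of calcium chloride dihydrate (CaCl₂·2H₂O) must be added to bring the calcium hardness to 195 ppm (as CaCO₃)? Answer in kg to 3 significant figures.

19.8 kg

Volume: 78,900 US gal × 3.785 L/gal = 298,636 L.
After draining 42% and refilling: 244 × 0.58 + 20 × 0.42 = 149.92 ppm.
Deficit to target: 195 − 149.92 = 45.08 mg/L.
As CaCO₃: 45.08 mg/L × 298,636 L = 13,460 g; ÷ 100.1 = 134.5 mol Ca²⁺.
Mass: 134.5 × 147 = 19,770 g.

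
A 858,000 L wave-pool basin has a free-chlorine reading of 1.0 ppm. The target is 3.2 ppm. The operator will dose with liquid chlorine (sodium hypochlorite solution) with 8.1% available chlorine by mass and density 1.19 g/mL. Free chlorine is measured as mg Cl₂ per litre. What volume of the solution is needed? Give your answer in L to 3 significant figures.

Chlorine deficit: 3.2 − 1.0 = 2.2 ppm = 2.2 mg/L as Cl₂.
Cl₂ equivalent needed: 2.2 mg/L × 858,000 L = 1,888,000 mg = 1888 g.
Product at 8.1% available chlorine: 1888 / 0.081 = 23,300 g.
Volume at density 1.19 g/mL: 23,300 g ÷ 1.19 g/mL = 19,580 mL.

19.6 L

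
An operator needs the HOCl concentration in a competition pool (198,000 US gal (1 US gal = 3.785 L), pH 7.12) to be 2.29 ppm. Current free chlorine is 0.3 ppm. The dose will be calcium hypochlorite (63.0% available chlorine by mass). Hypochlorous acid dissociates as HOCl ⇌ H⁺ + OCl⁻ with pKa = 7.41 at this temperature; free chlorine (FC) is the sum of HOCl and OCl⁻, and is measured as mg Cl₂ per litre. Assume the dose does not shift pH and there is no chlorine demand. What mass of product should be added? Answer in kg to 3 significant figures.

3.76 kg

Volume: 198,000 US gal × 3.785 L/gal = 749,430 L.
[OCl⁻]/[HOCl] = 10^(pH − pKa) = 10^(7.12 − 7.41) = 0.5129; fraction as HOCl = 1/(1 + 0.5129) = 0.661.
Free chlorine required for 2.29 ppm HOCl: 2.29 / 0.661 = 3.464 ppm.
FC to add: 3.464 − 0.3 = 3.164 mg/L as Cl₂.
Cl₂ equivalent: 3.164 mg/L × 749,430 L = 2372 g.
Product at 63.0% available Cl: 2372 / 0.63 = 3764 g.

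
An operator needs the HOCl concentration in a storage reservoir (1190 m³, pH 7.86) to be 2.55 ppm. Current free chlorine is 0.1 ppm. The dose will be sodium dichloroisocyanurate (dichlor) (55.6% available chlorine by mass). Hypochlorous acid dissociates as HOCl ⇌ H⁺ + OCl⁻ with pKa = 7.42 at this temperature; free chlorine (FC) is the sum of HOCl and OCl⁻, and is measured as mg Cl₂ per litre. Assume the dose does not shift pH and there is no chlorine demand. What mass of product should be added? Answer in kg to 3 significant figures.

Volume: 1190 m³ = 1,190,000 L.
[OCl⁻]/[HOCl] = 10^(pH − pKa) = 10^(7.86 − 7.42) = 2.754; fraction as HOCl = 1/(1 + 2.754) = 0.2664.
Free chlorine required for 2.55 ppm HOCl: 2.55 / 0.2664 = 9.573 ppm.
FC to add: 9.573 − 0.1 = 9.473 mg/L as Cl₂.
Cl₂ equivalent: 9.473 mg/L × 1,190,000 L = 11,270 g.
Product at 55.6% available Cl: 11,270 / 0.556 = 20,280 g.

20.3 kg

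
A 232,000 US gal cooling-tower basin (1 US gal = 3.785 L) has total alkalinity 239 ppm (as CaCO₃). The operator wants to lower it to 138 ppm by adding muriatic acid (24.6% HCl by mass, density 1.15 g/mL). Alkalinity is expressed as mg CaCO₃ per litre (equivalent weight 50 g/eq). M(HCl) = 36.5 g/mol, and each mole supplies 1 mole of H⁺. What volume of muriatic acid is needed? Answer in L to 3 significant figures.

Volume: 232,000 US gal × 3.785 L/gal = 878,120 L.
Alkalinity to neutralize: (239 − 138) = 101 mg/L as CaCO₃ × 878,120 L = 88,690 g as CaCO₃.
Equivalents of H⁺ required: 88,690 ÷ 50 g/eq = 1774 eq = 1774 mol HCl.
Mass of HCl: 1774 × 36.5 = 64,740 g.
Mass of 24.6% solution: 64,740 / 0.246 = 263,200 g.
Volume: 263,200 g ÷ 1.15 g/mL = 228,900 mL.

229 L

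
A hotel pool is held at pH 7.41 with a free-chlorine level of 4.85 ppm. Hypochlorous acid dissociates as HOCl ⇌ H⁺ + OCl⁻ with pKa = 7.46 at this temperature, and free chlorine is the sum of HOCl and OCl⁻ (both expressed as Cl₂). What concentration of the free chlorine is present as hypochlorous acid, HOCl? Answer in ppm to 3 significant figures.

2.56 ppm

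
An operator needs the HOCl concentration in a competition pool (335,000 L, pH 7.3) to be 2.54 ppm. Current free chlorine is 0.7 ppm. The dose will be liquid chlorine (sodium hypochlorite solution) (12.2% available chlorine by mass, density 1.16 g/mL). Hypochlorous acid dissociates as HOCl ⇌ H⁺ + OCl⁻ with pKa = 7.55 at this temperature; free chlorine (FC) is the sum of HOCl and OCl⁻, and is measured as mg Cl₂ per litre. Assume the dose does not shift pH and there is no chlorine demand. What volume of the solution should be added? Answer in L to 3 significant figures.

7.74 L

[OCl⁻]/[HOCl] = 10^(pH − pKa) = 10^(7.3 − 7.55) = 0.5623; fraction as HOCl = 1/(1 + 0.5623) = 0.6401.
Free chlorine required for 2.54 ppm HOCl: 2.54 / 0.6401 = 3.968 ppm.
FC to add: 3.968 − 0.7 = 3.268 mg/L as Cl₂.
Cl₂ equivalent: 3.268 mg/L × 335,000 L = 1095 g.
Product at 12.2% available Cl: 1095 / 0.122 = 8975 g.
Volume: 8975 g ÷ 1.16 g/mL = 7737 mL.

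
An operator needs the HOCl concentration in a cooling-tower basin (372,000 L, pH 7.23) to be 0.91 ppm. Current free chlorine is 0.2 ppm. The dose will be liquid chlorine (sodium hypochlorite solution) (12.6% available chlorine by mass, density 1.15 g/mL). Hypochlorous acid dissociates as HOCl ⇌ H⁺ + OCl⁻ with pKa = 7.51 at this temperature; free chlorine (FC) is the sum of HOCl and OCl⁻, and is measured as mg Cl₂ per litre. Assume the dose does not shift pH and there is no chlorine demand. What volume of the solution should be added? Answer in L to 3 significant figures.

3.05 L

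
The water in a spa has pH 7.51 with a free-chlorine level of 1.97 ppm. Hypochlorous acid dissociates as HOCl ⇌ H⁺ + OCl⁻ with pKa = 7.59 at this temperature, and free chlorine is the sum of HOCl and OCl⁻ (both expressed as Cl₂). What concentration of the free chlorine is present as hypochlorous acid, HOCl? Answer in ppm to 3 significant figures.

1.08 ppm

[OCl⁻]/[HOCl] = 10^(pH − pKa) = 10^(7.51 − 7.59) = 10^-0.08 = 0.8318.
Fraction as HOCl = 1 / (1 + 0.8318) = 0.5459.
HOCl = 0.5459 × 1.97 ppm = 1.075 ppm.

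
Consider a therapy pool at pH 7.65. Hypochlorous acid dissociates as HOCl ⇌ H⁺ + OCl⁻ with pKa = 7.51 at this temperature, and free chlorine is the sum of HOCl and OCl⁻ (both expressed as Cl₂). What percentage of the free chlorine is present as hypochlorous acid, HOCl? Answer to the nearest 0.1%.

[OCl⁻]/[HOCl] = 10^(pH − pKa) = 10^(7.65 − 7.51) = 10^0.14 = 1.38.
Fraction as HOCl = 1 / (1 + 1.38) = 0.4201.

42.0%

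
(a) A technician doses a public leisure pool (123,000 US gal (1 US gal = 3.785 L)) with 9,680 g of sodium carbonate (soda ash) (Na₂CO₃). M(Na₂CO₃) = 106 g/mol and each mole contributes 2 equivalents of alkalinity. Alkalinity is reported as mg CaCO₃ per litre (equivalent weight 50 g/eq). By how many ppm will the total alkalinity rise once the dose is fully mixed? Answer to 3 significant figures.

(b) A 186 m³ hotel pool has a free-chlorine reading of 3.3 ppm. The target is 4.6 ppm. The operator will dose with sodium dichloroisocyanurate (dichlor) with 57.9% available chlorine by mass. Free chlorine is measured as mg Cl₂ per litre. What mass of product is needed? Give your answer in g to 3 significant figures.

(a) 19.6 ppm; (b) 418 g

(a) Volume: 123,000 US gal × 3.785 L/gal = 465,555 L.
(a) Moles of Na₂CO₃: 9,680 g ÷ 106 g/mol = 91.32 mol → 182.6 eq of alkalinity.
(a) As CaCO₃: 182.6 eq × 50 g/eq = 9132 g.
(a) Rise: 9132 g / 465,555 L × 1000 = 19.62 mg/L.

(b) Volume: 186 m³ = 186,000 L.
(b) Chlorine deficit: 4.6 − 3.3 = 1.3 ppm = 1.3 mg/L as Cl₂.
(b) Cl₂ equivalent needed: 1.3 mg/L × 186,000 L = 241,800 mg = 241.8 g.
(b) Product at 57.9% available chlorine: 241.8 / 0.579 = 417.6 g.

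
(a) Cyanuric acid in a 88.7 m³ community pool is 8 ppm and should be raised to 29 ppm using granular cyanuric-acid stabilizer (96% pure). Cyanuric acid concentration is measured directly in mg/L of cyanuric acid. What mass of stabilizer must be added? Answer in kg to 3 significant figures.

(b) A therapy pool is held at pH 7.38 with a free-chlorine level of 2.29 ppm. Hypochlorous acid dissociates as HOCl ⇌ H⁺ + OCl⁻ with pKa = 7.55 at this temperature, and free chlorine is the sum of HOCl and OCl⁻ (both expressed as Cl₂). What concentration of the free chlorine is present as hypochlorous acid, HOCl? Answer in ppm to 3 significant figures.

(a) 1.94 kg; (b) 1.37 ppm

(a) Volume: 88.7 m³ = 88,700 L.
(a) CYA to add: (29 − 8) = 21 mg/L × 88,700 L = 1863 g cyanuric acid.
(a) At 96% purity: 1863 / 0.96 = 1940 g product.

(b) [OCl⁻]/[HOCl] = 10^(pH − pKa) = 10^(7.38 − 7.55) = 10^-0.17 = 0.6761.
(b) Fraction as HOCl = 1 / (1 + 0.6761) = 0.5966.
(b) HOCl = 0.5966 × 2.29 ppm = 1.366 ppm.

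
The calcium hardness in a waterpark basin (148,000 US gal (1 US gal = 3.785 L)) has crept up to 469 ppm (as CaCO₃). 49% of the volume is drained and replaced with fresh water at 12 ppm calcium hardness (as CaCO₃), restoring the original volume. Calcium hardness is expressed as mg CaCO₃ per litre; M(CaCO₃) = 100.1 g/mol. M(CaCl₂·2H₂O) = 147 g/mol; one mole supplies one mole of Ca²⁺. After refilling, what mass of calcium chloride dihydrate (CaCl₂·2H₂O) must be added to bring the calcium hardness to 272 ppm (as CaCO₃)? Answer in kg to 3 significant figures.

22.2 kg

Volume: 148,000 US gal × 3.785 L/gal = 560,180 L.
After draining 49% and refilling: 469 × 0.51 + 12 × 0.49 = 245.07 ppm.
Deficit to target: 272 − 245.07 = 26.93 mg/L.
As CaCO₃: 26.93 mg/L × 560,180 L = 15,090 g; ÷ 100.1 = 150.7 mol Ca²⁺.
Mass: 150.7 × 147 = 22,150 g.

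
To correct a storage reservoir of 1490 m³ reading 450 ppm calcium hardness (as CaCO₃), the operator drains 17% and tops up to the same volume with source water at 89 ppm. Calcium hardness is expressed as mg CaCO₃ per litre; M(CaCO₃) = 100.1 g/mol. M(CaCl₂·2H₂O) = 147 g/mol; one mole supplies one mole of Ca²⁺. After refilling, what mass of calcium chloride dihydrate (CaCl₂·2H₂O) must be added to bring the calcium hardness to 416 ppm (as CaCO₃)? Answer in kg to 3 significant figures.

59.9 kg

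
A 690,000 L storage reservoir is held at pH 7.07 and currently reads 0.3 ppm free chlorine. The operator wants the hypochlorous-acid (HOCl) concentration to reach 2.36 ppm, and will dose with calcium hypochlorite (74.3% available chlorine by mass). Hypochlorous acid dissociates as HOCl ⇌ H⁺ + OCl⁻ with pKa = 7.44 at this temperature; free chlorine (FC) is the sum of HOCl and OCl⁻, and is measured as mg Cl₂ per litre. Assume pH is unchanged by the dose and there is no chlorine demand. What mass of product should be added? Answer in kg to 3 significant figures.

2.85 kg

[OCl⁻]/[HOCl] = 10^(pH − pKa) = 10^(7.07 − 7.44) = 0.4266; fraction as HOCl = 1/(1 + 0.4266) = 0.701.
Free chlorine required for 2.36 ppm HOCl: 2.36 / 0.701 = 3.367 ppm.
FC to add: 3.367 − 0.3 = 3.067 mg/L as Cl₂.
Cl₂ equivalent: 3.067 mg/L × 690,000 L = 2116 g.
Product at 74.3% available Cl: 2116 / 0.743 = 2848 g.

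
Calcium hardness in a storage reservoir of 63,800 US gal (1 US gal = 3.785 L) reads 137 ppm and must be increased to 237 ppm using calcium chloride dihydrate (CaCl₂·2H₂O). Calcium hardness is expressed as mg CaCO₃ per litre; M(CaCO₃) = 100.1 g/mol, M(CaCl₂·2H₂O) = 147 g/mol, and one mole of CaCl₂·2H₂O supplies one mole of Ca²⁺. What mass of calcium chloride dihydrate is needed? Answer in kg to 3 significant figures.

35.5 kg

Volume: 63,800 US gal × 3.785 L/gal = 241,483 L.
Hardness to add: (237 − 137) = 100 mg/L as CaCO₃ × 241,483 L = 24,150 g as CaCO₃.
Moles of Ca²⁺ (1 mol Ca²⁺ ≡ 1 mol CaCO₃): 24,150 / 100.1 g/mol = 241.2 mol.
Mass of CaCl₂·2H₂O: 241.2 × 147 = 35,460 g.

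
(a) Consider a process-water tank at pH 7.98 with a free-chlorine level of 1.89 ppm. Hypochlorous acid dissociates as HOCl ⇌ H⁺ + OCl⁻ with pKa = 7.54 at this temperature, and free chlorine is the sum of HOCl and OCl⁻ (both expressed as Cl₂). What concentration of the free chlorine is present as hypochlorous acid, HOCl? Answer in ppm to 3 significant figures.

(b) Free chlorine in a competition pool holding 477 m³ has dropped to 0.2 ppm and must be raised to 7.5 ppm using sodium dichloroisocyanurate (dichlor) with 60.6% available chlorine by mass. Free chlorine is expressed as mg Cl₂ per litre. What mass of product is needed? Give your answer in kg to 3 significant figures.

(a) 0.503 ppm; (b) 5.75 kg

(a) [OCl⁻]/[HOCl] = 10^(pH − pKa) = 10^(7.98 − 7.54) = 10^0.44 = 2.754.
(a) Fraction as HOCl = 1 / (1 + 2.754) = 0.2664.
(a) HOCl = 0.2664 × 1.89 ppm = 0.5034 ppm.

(b) Volume: 477 m³ = 477,000 L.
(b) Chlorine deficit: 7.5 − 0.2 = 7.3 ppm = 7.3 mg/L as Cl₂.
(b) Cl₂ equivalent needed: 7.3 mg/L × 477,000 L = 3,482,000 mg = 3482 g.
(b) Product at 60.6% available chlorine: 3482 / 0.606 = 5746 g.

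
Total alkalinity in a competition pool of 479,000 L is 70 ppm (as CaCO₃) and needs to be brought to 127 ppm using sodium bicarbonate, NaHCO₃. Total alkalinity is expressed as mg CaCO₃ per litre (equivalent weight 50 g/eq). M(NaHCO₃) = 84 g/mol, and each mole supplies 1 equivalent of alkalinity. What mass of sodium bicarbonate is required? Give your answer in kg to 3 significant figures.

Alkalinity to add: (127 − 70) = 57 mg/L as CaCO₃ × 479,000 L = 27,300 g as CaCO₃.
Equivalents: 27,300 g ÷ 50 g/eq = 546.1 eq.
NaHCO₃ supplies 1 eq per mole → 546.1 mol.
Mass: 546.1 mol × 84 g/mol = 45,870 g.

45.9 kg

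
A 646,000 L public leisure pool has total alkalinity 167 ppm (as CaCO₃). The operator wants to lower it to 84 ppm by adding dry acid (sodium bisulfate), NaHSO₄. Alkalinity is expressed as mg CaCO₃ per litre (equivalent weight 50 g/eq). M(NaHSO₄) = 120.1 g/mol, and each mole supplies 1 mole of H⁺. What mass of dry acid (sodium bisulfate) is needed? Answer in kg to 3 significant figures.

129 kg

Alkalinity to neutralize: (167 − 84) = 83 mg/L as CaCO₃ × 646,000 L = 53,620 g as CaCO₃.
Equivalents of H⁺ required: 53,620 ÷ 50 g/eq = 1072 eq = 1072 mol NaHSO₄.
Mass of NaHSO₄: 1072 × 120.1 = 128,800 g.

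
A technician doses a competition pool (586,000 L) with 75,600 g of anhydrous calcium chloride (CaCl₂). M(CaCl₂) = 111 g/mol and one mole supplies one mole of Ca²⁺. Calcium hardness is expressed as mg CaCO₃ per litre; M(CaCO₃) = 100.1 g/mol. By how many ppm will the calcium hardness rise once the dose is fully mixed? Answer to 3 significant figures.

116 ppm

Moles of Ca²⁺: 75,600 g ÷ 111 g/mol = 681.1 mol.
As CaCO₃: 681.1 mol × 100.1 g/mol = 68,180 g.
Rise: 68,180 g / 586,000 L × 1000 = 116.3 mg/L.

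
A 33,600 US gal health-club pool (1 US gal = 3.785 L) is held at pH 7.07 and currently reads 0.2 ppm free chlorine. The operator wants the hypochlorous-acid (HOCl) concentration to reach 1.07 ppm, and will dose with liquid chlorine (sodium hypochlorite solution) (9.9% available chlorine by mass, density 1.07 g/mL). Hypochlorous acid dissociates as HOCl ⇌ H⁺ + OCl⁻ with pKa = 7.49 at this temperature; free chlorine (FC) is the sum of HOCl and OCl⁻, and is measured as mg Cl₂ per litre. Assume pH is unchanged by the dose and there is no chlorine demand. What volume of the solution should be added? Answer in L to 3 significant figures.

1.53 L

Volume: 33,600 US gal × 3.785 L/gal = 127,176 L.
[OCl⁻]/[HOCl] = 10^(pH − pKa) = 10^(7.07 − 7.49) = 0.3802; fraction as HOCl = 1/(1 + 0.3802) = 0.7245.
Free chlorine required for 1.07 ppm HOCl: 1.07 / 0.7245 = 1.477 ppm.
FC to add: 1.477 − 0.2 = 1.277 mg/L as Cl₂.
Cl₂ equivalent: 1.277 mg/L × 127,176 L = 162.4 g.
Product at 9.9% available Cl: 162.4 / 0.099 = 1640 g.
Volume: 1640 g ÷ 1.07 g/mL = 1533 mL.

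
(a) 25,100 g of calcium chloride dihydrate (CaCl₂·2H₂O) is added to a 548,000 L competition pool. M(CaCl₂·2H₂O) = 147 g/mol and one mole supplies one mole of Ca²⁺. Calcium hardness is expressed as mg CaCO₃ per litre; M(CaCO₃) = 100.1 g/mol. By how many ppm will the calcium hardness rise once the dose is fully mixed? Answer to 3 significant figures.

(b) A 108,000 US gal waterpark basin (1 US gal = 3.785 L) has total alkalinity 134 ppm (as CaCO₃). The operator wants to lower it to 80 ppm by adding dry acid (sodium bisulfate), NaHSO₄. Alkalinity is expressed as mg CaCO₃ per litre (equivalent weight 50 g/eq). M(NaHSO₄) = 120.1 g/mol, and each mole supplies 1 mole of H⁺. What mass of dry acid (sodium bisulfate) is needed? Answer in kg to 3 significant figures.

(a) Moles of Ca²⁺: 25,100 g ÷ 147 g/mol = 170.7 mol.
(a) As CaCO₃: 170.7 mol × 100.1 g/mol = 17,090 g.
(a) Rise: 17,090 g / 548,000 L × 1000 = 31.19 mg/L.

(b) Volume: 108,000 US gal × 3.785 L/gal = 408,780 L.
(b) Alkalinity to neutralize: (134 − 80) = 54 mg/L as CaCO₃ × 408,780 L = 22,070 g as CaCO₃.
(b) Equivalents of H⁺ required: 22,070 ÷ 50 g/eq = 441.5 eq = 441.5 mol NaHSO₄.
(b) Mass of NaHSO₄: 441.5 × 120.1 = 53,020 g.

(a) 31.2 ppm; (b) 53.0 kg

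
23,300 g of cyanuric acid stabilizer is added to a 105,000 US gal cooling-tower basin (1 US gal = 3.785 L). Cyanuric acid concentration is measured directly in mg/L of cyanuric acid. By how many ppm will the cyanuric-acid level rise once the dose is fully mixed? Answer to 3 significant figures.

Volume: 105,000 US gal × 3.785 L/gal = 397,425 L.
Rise: 23,300 g / 397,425 L × 1000 = 58.63 mg/L.

58.6 ppm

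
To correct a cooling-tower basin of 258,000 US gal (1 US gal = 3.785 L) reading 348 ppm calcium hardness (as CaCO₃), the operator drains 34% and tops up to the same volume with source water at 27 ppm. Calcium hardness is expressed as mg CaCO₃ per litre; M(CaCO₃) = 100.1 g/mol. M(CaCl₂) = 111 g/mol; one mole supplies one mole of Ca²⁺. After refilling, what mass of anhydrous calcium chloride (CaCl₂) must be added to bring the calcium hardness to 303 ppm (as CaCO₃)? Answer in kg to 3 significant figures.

69.5 kg

Volume: 258,000 US gal × 3.785 L/gal = 976,530 L.
After draining 34% and refilling: 348 × 0.66 + 27 × 0.34 = 238.86 ppm.
Deficit to target: 303 − 238.86 = 64.14 mg/L.
As CaCO₃: 64.14 mg/L × 976,530 L = 62,630 g; ÷ 100.1 = 625.7 mol Ca²⁺.
Mass: 625.7 × 111 = 69,450 g.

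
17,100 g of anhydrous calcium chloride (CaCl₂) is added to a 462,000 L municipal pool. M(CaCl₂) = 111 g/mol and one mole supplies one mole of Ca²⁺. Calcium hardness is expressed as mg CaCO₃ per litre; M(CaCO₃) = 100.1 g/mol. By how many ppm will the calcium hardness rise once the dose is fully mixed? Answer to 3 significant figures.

Moles of Ca²⁺: 17,100 g ÷ 111 g/mol = 154.1 mol.
As CaCO₃: 154.1 mol × 100.1 g/mol = 15,420 g.
Rise: 15,420 g / 462,000 L × 1000 = 33.38 mg/L.

33.4 ppm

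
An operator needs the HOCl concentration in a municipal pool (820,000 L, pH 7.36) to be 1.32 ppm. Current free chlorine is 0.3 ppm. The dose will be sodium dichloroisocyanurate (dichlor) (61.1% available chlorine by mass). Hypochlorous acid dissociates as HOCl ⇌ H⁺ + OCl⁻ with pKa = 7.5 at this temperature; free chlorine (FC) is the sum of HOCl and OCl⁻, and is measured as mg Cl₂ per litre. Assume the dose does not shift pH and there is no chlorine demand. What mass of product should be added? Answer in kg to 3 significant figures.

[OCl⁻]/[HOCl] = 10^(pH − pKa) = 10^(7.36 − 7.5) = 0.7244; fraction as HOCl = 1/(1 + 0.7244) = 0.5799.
Free chlorine required for 1.32 ppm HOCl: 1.32 / 0.5799 = 2.276 ppm.
FC to add: 2.276 − 0.3 = 1.976 mg/L as Cl₂.
Cl₂ equivalent: 1.976 mg/L × 820,000 L = 1621 g.
Product at 61.1% available Cl: 1621 / 0.611 = 2652 g.

2.65 kg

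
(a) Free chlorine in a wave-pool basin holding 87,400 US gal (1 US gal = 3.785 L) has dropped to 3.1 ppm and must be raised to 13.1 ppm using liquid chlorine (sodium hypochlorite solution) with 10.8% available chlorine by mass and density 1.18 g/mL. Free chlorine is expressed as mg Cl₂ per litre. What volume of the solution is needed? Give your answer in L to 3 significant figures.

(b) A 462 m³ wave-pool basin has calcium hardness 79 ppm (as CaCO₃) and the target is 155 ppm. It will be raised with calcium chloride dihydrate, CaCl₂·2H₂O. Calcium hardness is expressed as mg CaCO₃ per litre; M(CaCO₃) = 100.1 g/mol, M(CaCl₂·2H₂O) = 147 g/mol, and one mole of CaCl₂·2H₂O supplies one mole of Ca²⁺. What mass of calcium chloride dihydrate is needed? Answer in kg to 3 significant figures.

(a) Volume: 87,400 US gal × 3.785 L/gal = 330,809 L.
(a) Chlorine deficit: 13.1 − 3.1 = 10 ppm = 10 mg/L as Cl₂.
(a) Cl₂ equivalent needed: 10 mg/L × 330,809 L = 3,308,000 mg = 3308 g.
(a) Product at 10.8% available chlorine: 3308 / 0.108 = 30,630 g.
(a) Volume at density 1.18 g/mL: 30,630 g ÷ 1.18 g/mL = 25,960 mL.

(b) Volume: 462 m³ = 462,000 L.
(b) Hardness to add: (155 − 79) = 76 mg/L as CaCO₃ × 462,000 L = 35,110 g as CaCO₃.
(b) Moles of Ca²⁺ (1 mol Ca²⁺ ≡ 1 mol CaCO₃): 35,110 / 100.1 g/mol = 350.8 mol.
(b) Mass of CaCl₂·2H₂O: 350.8 × 147 = 51,560 g.

(a) 26.0 L; (b) 51.6 kg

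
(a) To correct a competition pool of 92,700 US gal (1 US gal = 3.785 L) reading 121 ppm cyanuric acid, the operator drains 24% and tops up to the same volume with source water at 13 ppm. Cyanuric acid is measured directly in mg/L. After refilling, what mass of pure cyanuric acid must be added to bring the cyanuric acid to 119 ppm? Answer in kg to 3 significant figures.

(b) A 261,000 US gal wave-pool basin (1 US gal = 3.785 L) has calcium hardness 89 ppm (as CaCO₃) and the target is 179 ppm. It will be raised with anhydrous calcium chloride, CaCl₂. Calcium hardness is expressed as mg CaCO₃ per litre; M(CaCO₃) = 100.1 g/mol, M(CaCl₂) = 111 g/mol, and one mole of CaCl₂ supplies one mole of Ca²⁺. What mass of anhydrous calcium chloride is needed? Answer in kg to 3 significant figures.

(a) Volume: 92,700 US gal × 3.785 L/gal = 350,870 L.
(a) After draining 24% and refilling: 121 × 0.76 + 13 × 0.24 = 95.08 ppm.
(a) Deficit to target: 119 − 95.08 = 23.92 mg/L.
(a) Mass: 23.92 mg/L × 350,870 L = 8393 g cyanuric acid.

(b) Volume: 261,000 US gal × 3.785 L/gal = 987,885 L.
(b) Hardness to add: (179 − 89) = 90 mg/L as CaCO₃ × 987,885 L = 88,910 g as CaCO₃.
(b) Moles of Ca²⁺ (1 mol Ca²⁺ ≡ 1 mol CaCO₃): 88,910 / 100.1 g/mol = 888.2 mol.
(b) Mass of CaCl₂: 888.2 × 111 = 98,590 g.

(a) 8.39 kg; (b) 98.6 kg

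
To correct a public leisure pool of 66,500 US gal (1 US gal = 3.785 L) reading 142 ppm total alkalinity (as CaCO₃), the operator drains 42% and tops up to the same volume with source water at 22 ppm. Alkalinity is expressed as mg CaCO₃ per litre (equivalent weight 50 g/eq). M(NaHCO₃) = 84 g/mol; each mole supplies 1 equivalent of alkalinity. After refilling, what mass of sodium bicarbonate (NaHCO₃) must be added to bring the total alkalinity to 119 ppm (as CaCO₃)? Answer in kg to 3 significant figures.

Volume: 66,500 US gal × 3.785 L/gal = 251,702 L.
After draining 42% and refilling: 142 × 0.58 + 22 × 0.42 = 91.6 ppm.
Deficit to target: 119 − 91.6 = 27.4 mg/L.
As CaCO₃: 27.4 mg/L × 251,702 L = 6897 g; ÷ 50 g/eq ÷ 1 = 137.9 mol NaHCO₃.
Mass: 137.9 × 84 = 11,590 g.

11.6 kg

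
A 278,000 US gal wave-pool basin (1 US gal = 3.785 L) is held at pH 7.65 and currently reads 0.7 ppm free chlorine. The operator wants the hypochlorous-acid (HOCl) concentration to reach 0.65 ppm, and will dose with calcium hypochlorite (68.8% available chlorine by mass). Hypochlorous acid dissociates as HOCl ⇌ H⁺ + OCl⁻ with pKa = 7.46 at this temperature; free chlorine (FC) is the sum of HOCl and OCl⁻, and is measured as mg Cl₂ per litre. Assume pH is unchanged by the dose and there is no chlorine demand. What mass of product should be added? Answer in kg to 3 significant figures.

Volume: 278,000 US gal × 3.785 L/gal = 1,052,230 L.
[OCl⁻]/[HOCl] = 10^(pH − pKa) = 10^(7.65 − 7.46) = 1.549; fraction as HOCl = 1/(1 + 1.549) = 0.3923.
Free chlorine required for 0.65 ppm HOCl: 0.65 / 0.3923 = 1.657 ppm.
FC to add: 1.657 − 0.7 = 0.9567 mg/L as Cl₂.
Cl₂ equivalent: 0.9567 mg/L × 1,052,230 L = 1007 g.
Product at 68.8% available Cl: 1007 / 0.688 = 1463 g.

1.46 kg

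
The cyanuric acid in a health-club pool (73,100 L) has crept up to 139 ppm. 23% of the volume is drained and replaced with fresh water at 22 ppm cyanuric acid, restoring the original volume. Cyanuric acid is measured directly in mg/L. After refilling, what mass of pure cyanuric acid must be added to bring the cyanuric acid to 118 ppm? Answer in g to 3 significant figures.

After draining 23% and refilling: 139 × 0.77 + 22 × 0.23 = 112.09 ppm.
Deficit to target: 118 − 112.09 = 5.91 mg/L.
Mass: 5.91 mg/L × 73,100 L = 432 g cyanuric acid.

432 g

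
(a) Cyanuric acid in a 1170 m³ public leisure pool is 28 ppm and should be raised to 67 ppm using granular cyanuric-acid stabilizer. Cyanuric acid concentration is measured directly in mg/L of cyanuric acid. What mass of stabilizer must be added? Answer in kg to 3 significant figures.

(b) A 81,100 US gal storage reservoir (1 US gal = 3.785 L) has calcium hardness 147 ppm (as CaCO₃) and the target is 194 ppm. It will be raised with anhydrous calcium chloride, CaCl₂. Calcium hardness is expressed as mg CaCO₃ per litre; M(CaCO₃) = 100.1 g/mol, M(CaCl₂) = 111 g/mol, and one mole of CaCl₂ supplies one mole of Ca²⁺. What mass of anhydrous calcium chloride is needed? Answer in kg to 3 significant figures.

(a) Volume: 1170 m³ = 1,170,000 L.
(a) CYA to add: (67 − 28) = 39 mg/L × 1,170,000 L = 45,630 g cyanuric acid.

(b) Volume: 81,100 US gal × 3.785 L/gal = 306,964 L.
(b) Hardness to add: (194 − 147) = 47 mg/L as CaCO₃ × 306,964 L = 14,430 g as CaCO₃.
(b) Moles of Ca²⁺ (1 mol Ca²⁺ ≡ 1 mol CaCO₃): 14,430 / 100.1 g/mol = 144.1 mol.
(b) Mass of CaCl₂: 144.1 × 111 = 16,000 g.

(a) 45.6 kg; (b) 16.0 kg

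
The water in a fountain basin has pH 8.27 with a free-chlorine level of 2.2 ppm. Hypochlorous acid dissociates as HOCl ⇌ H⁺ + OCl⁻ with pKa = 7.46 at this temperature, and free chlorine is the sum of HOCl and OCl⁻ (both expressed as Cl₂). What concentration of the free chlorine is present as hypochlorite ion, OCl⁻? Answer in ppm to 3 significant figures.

[OCl⁻]/[HOCl] = 10^(pH − pKa) = 10^(8.27 − 7.46) = 10^0.81 = 6.457.
Fraction as HOCl = 1 / (1 + 6.457) = 0.1341.
OCl⁻ = (1 − 0.1341) × 2.2 ppm = 1.905 ppm.

1.90 ppm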